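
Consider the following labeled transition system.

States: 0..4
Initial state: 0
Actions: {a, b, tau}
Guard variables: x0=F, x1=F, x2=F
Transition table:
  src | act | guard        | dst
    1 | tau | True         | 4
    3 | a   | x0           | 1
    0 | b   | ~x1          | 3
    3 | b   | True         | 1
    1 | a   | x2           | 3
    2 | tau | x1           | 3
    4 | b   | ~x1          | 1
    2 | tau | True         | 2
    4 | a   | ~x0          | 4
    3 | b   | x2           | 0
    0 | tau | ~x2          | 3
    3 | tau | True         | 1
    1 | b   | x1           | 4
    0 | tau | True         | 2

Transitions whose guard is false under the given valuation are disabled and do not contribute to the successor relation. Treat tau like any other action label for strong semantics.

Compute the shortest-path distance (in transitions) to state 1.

BFS to 1:
  L0 = {0}
  L1 = {2,3}
  L2 = {1}
depth(1)=2, e.g. b·b

Answer: 2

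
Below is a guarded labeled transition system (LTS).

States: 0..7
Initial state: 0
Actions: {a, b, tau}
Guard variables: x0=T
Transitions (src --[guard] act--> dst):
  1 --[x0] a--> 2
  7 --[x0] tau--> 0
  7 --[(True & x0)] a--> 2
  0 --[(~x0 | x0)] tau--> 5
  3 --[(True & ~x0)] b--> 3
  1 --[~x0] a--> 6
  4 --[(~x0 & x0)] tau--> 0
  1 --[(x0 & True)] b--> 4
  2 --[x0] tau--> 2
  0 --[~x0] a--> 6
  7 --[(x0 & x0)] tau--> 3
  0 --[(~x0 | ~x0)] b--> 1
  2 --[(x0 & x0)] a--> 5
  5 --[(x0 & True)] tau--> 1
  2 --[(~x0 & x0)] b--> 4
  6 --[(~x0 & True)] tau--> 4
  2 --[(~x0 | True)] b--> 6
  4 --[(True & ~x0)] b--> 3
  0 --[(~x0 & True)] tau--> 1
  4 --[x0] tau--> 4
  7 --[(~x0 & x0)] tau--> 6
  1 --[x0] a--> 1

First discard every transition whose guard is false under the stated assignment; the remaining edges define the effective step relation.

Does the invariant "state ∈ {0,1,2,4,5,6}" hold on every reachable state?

Answer: INVARIANT HOLDS

Trace:
Safe = {0,1,2,4,5,6}
Reach set: {0,1,2,4,5,6}
  0: ok
  1: ok
  2: ok
  4: ok
  5: ok
  6: ok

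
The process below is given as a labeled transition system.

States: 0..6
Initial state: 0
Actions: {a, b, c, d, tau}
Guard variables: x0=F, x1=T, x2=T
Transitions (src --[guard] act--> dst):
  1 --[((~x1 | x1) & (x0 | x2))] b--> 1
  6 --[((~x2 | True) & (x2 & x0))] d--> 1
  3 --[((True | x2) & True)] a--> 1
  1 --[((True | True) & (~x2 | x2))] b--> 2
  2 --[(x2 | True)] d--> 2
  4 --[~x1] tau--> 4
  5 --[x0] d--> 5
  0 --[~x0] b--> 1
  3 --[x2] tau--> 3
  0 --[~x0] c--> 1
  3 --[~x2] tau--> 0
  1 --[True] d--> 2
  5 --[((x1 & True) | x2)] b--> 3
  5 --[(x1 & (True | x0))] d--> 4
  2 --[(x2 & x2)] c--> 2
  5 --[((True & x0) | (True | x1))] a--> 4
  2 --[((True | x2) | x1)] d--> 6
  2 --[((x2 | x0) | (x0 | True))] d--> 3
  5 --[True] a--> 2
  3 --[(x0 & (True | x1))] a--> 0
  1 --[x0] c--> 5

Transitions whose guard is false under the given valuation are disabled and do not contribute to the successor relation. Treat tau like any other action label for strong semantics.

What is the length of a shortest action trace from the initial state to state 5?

Answer: UNREACHABLE

Analysis:
BFS to 5:
  depth 0: {0}
  depth 1: {1}
  depth 2: {2}
  depth 3: {3,6}
5 never appears.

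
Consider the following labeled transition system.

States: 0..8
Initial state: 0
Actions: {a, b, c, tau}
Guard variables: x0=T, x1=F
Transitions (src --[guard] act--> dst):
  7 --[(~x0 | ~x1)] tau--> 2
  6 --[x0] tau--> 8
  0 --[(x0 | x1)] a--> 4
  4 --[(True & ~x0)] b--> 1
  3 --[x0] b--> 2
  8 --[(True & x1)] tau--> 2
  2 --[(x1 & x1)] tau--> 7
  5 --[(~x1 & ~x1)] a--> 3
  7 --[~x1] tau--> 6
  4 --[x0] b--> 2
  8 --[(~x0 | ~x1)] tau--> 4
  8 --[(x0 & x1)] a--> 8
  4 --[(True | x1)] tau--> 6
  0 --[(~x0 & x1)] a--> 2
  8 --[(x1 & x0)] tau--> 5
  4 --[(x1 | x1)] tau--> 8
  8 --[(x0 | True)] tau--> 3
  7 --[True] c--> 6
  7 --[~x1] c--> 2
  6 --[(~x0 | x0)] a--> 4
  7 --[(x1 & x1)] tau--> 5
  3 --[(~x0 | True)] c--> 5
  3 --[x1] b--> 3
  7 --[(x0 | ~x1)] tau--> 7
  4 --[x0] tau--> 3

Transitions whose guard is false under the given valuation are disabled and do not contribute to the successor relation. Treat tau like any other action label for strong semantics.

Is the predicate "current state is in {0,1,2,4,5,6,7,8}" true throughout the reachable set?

Allowed set {0,1,2,4,5,6,7,8}
R = {0,2,3,4,5,6,8}
  0: safe
  2: safe
  3: outside
  4: safe
  5: safe
  6: safe
  8: safe
witness against invariant: a·tau → 3

Answer: INVARIANT VIOLATED at state 3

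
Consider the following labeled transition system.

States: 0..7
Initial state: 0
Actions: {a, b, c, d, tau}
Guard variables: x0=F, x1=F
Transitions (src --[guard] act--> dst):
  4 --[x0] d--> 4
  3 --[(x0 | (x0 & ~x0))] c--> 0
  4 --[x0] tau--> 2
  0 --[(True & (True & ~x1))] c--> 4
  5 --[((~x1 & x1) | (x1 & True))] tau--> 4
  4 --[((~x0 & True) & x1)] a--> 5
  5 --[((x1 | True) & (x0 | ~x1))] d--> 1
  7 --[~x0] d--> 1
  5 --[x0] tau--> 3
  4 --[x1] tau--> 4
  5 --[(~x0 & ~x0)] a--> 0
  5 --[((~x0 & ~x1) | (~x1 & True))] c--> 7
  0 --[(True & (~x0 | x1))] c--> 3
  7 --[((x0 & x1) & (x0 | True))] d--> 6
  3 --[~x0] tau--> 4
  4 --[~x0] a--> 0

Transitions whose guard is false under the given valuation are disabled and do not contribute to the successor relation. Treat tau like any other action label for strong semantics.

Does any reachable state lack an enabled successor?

Answer: DEADLOCK-FREE

Trace:
R = {0,3,4}
  0: c→3  c→4  [2 exit(s)]
  3: tau→4  [1 exit(s)]
  4: a→0  [1 exit(s)]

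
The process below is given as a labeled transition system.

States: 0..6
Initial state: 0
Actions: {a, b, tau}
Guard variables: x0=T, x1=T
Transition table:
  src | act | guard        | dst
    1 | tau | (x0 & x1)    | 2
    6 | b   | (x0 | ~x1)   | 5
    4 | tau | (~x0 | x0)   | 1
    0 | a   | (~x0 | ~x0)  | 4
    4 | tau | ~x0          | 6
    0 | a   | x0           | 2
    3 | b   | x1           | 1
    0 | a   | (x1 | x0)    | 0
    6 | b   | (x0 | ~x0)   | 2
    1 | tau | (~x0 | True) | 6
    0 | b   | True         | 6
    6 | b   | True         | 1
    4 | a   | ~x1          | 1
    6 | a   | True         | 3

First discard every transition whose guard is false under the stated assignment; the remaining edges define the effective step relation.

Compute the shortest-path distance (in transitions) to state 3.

Answer: 2

Trace:
BFS to 3:
  L0 = {0}
  L1 = {2,6}
  L2 = {1,3,5}
depth(3)=2, e.g. b·a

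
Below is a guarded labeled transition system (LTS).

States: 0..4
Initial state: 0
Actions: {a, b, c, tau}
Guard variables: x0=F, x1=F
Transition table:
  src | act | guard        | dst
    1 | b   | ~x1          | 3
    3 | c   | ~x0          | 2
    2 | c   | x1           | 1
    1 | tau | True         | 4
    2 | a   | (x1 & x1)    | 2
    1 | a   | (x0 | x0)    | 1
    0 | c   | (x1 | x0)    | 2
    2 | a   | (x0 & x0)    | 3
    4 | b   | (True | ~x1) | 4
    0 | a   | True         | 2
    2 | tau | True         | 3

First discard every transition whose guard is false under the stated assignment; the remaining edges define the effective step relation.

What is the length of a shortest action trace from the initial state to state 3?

Layered search for 3:
  depth 0: {0}
  depth 1: {2}
  depth 2: {3}
3 enters at depth 2; path a·tau

Answer: 2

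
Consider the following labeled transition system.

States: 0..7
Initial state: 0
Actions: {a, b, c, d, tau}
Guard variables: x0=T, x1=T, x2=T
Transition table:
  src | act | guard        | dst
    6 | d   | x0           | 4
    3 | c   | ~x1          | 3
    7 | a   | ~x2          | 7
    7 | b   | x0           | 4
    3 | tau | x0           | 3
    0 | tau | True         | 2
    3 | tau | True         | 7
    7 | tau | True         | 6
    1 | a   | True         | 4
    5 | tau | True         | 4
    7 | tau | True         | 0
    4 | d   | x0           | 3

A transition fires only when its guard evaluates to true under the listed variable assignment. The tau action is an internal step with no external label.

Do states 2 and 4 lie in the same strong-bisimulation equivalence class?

Answer: NOT BISIMILAR

Trace:
Bisimulation quotient by refinement:
  π0 = {{0,1,2,3,4,5,6,7}}
  π1 = {{0,3,5},{1},{2},{4,6},{7}}
  π2 = {{0},{1},{2},{3},{4},{5},{6},{7}}
8 equivalence class(es) (converged in 3)
class of 2: {2}; class of 4: {4}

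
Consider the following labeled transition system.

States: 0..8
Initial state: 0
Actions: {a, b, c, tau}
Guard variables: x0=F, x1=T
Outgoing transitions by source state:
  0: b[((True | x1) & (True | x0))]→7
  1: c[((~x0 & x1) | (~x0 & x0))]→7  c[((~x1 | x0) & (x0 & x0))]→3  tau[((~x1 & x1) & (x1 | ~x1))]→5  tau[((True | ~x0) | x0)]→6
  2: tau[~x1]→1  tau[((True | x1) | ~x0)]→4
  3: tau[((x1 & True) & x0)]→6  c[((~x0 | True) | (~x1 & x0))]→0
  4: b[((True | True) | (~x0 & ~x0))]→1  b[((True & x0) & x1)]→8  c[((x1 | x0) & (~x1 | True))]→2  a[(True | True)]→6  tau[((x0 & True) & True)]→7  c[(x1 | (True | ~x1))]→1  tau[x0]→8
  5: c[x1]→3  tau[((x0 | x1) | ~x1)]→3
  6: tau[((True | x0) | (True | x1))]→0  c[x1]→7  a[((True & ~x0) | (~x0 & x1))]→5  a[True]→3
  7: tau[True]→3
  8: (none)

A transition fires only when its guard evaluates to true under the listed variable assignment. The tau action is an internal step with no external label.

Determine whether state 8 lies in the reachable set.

Answer: UNREACHABLE

Working:
Guard filter leaves 16 enabled edge(s).
Layer 0: {0}
Layer 1: {7}  cumulative {0,7}
Layer 2: {3}  cumulative {0,3,7}
Reach set: {0,3,7}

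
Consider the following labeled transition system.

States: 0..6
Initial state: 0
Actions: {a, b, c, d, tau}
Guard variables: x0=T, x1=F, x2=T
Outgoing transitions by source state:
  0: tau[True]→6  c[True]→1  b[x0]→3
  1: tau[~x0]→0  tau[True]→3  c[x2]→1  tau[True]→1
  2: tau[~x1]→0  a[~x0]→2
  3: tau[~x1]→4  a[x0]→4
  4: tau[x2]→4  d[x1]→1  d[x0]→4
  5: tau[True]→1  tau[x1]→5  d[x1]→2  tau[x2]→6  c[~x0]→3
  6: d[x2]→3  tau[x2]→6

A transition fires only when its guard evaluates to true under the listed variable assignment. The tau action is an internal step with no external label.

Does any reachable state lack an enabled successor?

Reach set: {0,1,3,4,6}
  0: b→3  c→1  tau→6  [3 exit(s)]
  1: c→1  tau→1  tau→3  [3 exit(s)]
  3: a→4  tau→4  [2 exit(s)]
  4: d→4  tau→4  [2 exit(s)]
  6: d→3  tau→6  [2 exit(s)]

Answer: DEADLOCK-FREE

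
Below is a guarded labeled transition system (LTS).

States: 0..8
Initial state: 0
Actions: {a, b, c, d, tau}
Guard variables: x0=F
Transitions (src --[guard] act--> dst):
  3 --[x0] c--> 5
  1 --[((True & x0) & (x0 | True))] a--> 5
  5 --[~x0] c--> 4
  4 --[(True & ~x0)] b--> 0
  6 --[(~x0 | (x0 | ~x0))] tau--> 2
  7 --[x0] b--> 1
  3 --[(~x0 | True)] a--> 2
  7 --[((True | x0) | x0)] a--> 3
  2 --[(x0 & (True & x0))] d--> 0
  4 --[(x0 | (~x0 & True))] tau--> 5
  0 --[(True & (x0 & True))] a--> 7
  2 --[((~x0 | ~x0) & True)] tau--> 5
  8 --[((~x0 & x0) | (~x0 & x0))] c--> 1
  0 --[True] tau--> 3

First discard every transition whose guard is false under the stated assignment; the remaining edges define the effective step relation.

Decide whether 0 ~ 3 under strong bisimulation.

Refine partition for ~:
  π0 = {{0,1,2,3,4,5,6,7,8}}
  π1 = {{0,2,6},{1,8},{3,7},{4},{5}}
  π2 = {{0},{1,8},{2},{3},{4},{5},{6},{7}}
Fixed point at round 3; 8 class(es).
[0]={0}  [3]={3}

Answer: NOT BISIMILAR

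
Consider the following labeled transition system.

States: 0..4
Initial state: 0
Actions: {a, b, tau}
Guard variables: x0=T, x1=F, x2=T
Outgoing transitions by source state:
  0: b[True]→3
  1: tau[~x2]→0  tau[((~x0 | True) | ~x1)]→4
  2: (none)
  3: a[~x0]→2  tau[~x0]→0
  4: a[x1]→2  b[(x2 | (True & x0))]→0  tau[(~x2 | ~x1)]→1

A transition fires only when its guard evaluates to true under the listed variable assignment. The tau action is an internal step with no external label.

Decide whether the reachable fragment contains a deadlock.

R = {0,3}
  0: b→3  [1 out]
  3: ∅  [STUCK]
trace reaching 3: b

Answer: DEADLOCK at state 3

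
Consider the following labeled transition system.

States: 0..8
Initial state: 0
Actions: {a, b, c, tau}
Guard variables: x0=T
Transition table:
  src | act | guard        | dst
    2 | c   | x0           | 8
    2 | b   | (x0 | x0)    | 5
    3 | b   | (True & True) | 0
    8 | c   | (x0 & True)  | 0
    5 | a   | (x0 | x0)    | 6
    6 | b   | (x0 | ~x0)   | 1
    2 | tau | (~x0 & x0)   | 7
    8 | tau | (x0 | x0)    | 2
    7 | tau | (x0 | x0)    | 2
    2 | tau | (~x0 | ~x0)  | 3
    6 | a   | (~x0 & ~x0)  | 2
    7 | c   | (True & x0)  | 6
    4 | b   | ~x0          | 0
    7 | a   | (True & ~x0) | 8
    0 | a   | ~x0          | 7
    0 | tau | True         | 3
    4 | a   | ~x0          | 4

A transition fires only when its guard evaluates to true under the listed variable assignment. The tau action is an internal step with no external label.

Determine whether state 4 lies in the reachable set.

After dropping false guards: 10 live edges.
depth 0: {0}
depth 1: {3}  now seen {0,3}
Reachable = {0,3}

Answer: UNREACHABLE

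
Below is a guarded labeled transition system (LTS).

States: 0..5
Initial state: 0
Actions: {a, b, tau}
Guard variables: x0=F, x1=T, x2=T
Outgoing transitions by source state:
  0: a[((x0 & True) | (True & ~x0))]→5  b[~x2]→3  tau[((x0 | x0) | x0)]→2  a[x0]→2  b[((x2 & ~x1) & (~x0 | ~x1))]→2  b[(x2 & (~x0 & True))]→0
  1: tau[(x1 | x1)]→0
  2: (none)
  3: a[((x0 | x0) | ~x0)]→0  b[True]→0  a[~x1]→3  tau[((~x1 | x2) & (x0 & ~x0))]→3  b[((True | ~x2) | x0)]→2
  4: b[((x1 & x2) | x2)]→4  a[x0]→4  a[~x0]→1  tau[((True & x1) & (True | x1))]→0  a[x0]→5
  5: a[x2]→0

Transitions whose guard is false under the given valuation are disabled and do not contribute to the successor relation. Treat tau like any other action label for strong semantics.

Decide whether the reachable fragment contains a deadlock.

Answer: DEADLOCK-FREE

Analysis:
Reachable = {0,5}
  0: a→5  b→0  [2 out]
  5: a→0  [1 out]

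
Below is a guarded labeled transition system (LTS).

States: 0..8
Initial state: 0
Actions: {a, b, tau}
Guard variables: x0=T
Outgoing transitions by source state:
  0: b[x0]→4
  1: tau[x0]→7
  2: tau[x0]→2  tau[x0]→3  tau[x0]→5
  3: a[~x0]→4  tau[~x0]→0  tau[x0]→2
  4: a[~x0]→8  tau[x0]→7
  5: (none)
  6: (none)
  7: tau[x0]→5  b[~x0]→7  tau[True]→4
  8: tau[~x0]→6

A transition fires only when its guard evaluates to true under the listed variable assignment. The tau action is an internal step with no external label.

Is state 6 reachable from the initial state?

Answer: UNREACHABLE

Trace:
9 transition(s) survive guard evaluation.
Layer 0: {0}
Layer 1: {4}  cumulative {0,4}
Layer 2: {7}  cumulative {0,4,7}
Layer 3: {5}  cumulative {0,4,5,7}
Reachable = {0,4,5,7}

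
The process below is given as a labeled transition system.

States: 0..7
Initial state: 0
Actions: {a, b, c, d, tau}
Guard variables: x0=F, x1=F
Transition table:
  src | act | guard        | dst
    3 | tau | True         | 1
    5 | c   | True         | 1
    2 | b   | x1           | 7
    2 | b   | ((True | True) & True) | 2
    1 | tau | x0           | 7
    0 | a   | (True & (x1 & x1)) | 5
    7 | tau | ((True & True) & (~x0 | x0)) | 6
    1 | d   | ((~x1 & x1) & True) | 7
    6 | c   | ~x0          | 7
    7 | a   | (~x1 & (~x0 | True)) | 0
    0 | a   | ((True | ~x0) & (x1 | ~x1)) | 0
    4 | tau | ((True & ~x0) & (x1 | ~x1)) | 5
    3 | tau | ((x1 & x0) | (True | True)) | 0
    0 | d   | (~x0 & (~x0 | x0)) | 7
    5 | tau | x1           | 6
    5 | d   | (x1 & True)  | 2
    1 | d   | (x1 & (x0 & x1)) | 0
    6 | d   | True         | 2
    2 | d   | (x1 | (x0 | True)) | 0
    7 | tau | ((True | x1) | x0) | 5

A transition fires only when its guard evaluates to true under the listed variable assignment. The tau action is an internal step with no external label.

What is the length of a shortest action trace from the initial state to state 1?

Answer: 3

Analysis:
Breadth-first toward 1:
  Layer 0: {0}
  Layer 1: {7}
  Layer 2: {5,6}
  Layer 3: {1,2}
first hit 1 at d=3 via d·tau·c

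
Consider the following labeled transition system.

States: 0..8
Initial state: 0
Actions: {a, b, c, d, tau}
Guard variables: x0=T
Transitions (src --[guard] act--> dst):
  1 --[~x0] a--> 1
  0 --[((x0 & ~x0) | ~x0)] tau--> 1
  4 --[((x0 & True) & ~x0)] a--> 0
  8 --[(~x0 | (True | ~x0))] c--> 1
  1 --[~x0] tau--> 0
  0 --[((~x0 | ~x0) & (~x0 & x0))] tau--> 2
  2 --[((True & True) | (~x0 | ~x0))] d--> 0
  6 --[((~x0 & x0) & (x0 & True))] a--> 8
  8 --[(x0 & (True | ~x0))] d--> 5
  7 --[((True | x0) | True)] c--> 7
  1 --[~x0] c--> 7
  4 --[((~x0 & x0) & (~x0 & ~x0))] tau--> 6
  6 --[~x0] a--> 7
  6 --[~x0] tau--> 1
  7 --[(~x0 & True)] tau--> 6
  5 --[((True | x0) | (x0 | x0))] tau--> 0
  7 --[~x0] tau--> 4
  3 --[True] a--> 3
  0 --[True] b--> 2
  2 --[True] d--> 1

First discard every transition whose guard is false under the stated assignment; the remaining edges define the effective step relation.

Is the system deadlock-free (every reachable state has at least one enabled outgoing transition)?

Reach set: {0,1,2}
  0: b→2  [1 out]
  1: ∅  [deadlock]
  2: d→0  d→1  [2 out]
Path to 1: b·d

Answer: DEADLOCK at state 1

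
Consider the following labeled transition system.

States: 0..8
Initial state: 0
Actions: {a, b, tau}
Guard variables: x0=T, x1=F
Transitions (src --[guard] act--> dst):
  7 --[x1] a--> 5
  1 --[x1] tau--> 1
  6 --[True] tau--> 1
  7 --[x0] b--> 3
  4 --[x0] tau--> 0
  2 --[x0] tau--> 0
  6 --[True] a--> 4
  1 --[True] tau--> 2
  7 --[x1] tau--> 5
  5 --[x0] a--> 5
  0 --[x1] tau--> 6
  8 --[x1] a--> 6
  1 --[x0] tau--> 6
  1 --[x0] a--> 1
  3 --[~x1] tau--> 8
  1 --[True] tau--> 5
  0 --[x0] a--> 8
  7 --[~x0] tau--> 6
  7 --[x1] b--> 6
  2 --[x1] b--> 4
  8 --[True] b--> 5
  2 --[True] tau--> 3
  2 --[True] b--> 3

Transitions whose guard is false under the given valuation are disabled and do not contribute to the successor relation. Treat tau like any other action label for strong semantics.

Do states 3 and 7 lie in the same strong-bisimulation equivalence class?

Compute ~ classes (split until stable):
  round 0: {{0,1,2,3,4,5,6,7,8}}
  round 1: {{0,5},{1,6},{2},{3,4},{7,8}}
  round 2: {{0},{1},{2},{3},{4},{5},{6},{7},{8}}
9 equivalence class(es) (converged in 3)
3∈{3}, 7∈{7}

Answer: NOT BISIMILAR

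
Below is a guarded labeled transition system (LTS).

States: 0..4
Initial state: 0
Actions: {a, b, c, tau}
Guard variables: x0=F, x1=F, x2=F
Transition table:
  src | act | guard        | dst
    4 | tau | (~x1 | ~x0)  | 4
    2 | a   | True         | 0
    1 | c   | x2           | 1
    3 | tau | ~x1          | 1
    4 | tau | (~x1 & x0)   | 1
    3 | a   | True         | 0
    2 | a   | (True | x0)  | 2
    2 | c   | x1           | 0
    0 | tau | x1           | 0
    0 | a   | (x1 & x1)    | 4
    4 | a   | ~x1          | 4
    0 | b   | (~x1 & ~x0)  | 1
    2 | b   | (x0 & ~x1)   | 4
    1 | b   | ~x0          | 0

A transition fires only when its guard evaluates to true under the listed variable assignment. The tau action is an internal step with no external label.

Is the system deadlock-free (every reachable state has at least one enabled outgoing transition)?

Answer: DEADLOCK-FREE

Working:
R = {0,1}
  0: b→1  [deg 1]
  1: b→0  [deg 1]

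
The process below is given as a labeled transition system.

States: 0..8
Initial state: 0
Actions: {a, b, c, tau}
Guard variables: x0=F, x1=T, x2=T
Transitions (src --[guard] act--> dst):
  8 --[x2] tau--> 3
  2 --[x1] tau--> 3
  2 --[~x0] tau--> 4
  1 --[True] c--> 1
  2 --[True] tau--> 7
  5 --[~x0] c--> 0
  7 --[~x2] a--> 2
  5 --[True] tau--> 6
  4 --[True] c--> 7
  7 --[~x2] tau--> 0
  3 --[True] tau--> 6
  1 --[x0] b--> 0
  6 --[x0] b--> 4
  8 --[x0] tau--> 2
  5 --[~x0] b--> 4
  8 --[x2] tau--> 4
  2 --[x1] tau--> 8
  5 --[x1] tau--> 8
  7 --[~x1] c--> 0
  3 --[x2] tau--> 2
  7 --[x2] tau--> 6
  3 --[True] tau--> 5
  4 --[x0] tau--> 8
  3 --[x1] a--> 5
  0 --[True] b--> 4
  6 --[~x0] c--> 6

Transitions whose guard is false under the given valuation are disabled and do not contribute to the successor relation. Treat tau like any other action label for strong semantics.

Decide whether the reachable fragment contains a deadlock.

Answer: DEADLOCK-FREE

Trace:
Reachable = {0,4,6,7}
  0: b→4  [1 exit(s)]
  4: c→7  [1 exit(s)]
  6: c→6  [1 exit(s)]
  7: tau→6  [1 exit(s)]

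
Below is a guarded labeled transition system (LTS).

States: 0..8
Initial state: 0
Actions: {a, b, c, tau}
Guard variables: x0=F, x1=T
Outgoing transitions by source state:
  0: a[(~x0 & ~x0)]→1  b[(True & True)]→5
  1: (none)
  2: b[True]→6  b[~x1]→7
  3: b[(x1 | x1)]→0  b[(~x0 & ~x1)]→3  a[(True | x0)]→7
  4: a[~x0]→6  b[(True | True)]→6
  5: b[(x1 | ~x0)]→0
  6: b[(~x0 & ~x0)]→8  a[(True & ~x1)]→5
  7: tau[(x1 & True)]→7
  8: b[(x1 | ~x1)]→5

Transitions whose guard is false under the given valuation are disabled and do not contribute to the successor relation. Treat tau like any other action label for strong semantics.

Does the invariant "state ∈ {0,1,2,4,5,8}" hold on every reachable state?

Allowed set {0,1,2,4,5,8}
Reach set: {0,1,5}
  0: ok
  1: ok
  5: ok

Answer: INVARIANT HOLDS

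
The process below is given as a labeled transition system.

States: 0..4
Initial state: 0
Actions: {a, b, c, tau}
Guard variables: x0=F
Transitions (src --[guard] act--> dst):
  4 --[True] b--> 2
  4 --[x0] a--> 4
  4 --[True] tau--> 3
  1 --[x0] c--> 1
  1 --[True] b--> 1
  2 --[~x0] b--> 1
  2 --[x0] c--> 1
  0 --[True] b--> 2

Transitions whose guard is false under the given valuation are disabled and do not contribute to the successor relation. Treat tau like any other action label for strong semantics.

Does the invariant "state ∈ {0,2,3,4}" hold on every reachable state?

Inv-set: {0,2,3,4}
Reach set: {0,1,2}
  0: ✓
  1: ✗ unsafe
  2: ✓
witness against invariant: b·b → 1

Answer: INVARIANT VIOLATED at state 1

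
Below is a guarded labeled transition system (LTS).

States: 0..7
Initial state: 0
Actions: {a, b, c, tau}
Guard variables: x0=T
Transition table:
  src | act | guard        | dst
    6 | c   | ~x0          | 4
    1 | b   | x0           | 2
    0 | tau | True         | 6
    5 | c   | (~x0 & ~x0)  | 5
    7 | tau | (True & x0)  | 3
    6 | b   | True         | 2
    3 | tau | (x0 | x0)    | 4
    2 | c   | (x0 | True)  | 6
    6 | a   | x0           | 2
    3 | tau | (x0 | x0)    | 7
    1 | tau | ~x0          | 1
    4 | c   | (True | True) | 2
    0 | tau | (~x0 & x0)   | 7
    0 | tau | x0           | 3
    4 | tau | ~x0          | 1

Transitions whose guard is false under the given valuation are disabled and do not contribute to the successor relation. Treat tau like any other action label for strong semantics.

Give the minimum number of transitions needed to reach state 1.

Breadth-first toward 1:
  depth 0: {0}
  depth 1: {3,6}
  depth 2: {2,4,7}
1 never appears.

Answer: UNREACHABLE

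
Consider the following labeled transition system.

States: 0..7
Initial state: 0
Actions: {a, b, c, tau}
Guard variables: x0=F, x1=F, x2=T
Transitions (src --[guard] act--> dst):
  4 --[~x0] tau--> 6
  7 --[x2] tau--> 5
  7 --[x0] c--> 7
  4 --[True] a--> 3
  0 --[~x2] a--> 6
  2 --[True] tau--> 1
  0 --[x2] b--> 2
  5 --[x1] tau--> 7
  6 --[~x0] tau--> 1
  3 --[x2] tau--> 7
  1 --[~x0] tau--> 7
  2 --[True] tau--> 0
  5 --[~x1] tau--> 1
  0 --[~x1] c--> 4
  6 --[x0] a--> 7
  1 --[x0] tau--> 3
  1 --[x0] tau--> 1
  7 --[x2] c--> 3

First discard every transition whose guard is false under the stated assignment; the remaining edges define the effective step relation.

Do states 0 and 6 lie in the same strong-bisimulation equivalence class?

Refine partition for ~:
  π0 = {{0,1,2,3,4,5,6,7}}
  π1 = {{0},{1,2,3,5,6},{4},{7}}
  π2 = {{0},{1,3},{2},{4},{5,6},{7}}
6 equivalence class(es) (converged in 3)
[0]={0}  [6]={5,6}

Answer: NOT BISIMILAR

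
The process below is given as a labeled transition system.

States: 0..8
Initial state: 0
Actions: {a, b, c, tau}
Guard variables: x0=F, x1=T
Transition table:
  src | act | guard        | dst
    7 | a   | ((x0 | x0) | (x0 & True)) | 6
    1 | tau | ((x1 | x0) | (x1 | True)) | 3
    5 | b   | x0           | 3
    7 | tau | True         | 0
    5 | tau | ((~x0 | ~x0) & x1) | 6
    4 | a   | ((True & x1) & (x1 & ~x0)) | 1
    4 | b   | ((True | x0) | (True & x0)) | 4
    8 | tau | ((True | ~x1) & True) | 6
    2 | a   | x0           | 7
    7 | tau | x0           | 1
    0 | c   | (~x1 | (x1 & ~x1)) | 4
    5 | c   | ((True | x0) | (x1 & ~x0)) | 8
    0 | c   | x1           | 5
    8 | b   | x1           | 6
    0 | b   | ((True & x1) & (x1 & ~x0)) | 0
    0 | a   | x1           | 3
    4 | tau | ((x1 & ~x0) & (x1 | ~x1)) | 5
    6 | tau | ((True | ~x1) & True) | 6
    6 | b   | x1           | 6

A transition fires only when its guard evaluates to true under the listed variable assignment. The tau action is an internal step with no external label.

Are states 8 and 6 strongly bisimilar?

Answer: BISIMILAR

Working:
Bisimulation quotient by refinement:
  P[0] = {{0,1,2,3,4,5,6,7,8}}
  P[1] = {{0},{1,7},{2,3},{4},{5},{6,8}}
  P[2] = {{0},{1},{2,3},{4},{5},{6,8},{7}}
stable after 3 split(s): 7 block(s)
class of 8: {6,8}; class of 6: {6,8}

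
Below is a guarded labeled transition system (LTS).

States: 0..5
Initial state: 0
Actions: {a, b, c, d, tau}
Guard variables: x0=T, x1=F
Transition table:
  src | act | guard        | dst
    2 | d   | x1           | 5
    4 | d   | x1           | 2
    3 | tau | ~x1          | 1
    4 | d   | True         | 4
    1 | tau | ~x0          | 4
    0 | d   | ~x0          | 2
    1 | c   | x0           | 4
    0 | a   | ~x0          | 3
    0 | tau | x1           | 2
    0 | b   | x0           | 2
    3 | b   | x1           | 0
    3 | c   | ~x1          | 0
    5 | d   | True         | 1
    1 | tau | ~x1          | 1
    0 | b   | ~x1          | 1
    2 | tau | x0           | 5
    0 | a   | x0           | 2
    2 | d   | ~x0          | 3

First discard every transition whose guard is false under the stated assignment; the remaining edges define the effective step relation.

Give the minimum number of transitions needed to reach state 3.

Answer: UNREACHABLE

Analysis:
BFS to 3:
  L0 = {0}
  L1 = {1,2}
  L2 = {4,5}
3 never appears.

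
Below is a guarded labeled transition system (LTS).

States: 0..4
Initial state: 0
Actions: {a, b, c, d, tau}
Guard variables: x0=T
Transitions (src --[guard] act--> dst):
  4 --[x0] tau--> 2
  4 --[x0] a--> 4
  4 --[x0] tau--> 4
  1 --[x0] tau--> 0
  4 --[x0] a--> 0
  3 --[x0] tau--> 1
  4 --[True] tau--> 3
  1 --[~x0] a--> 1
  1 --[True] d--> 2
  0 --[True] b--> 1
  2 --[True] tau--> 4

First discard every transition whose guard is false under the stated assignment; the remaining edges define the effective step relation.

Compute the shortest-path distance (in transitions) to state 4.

Answer: 3

Analysis:
BFS to 4:
  Layer 0: {0}
  Layer 1: {1}
  Layer 2: {2}
  Layer 3: {4}
first hit 4 at d=3 via b·d·tau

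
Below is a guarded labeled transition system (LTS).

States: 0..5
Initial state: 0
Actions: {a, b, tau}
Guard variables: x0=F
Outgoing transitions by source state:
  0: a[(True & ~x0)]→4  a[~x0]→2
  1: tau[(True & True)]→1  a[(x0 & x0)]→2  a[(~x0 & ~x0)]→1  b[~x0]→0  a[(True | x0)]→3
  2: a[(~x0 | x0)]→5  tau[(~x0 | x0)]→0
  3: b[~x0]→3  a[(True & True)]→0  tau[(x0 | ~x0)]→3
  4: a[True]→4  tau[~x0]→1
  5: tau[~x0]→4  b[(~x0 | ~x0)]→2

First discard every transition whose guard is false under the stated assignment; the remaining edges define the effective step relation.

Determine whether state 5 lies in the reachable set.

Answer: REACHABLE

Trace:
15 transition(s) survive guard evaluation.
L0 = {0}
L1 = {2,4}  now seen {0,2,4}
L2 = {1,5}  now seen {0,1,2,4,5}
L3 = {3}  now seen {0,1,2,3,4,5}
R = {0,1,2,3,4,5}
Path to 5: a·a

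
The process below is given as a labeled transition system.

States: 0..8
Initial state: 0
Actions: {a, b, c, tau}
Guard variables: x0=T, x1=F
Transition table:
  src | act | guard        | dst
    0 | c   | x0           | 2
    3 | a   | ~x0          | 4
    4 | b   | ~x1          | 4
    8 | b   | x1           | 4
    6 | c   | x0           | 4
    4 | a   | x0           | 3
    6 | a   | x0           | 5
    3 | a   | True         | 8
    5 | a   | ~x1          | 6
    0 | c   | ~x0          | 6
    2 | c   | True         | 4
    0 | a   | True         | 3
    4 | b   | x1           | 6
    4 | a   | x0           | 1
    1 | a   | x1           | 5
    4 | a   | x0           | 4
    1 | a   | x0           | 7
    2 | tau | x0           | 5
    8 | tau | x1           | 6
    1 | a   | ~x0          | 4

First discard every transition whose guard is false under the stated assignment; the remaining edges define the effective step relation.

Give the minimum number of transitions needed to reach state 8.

Answer: 2

Working:
Layered search for 8:
  L0 = {0}
  L1 = {2,3}
  L2 = {4,5,8}
depth(8)=2, e.g. a·a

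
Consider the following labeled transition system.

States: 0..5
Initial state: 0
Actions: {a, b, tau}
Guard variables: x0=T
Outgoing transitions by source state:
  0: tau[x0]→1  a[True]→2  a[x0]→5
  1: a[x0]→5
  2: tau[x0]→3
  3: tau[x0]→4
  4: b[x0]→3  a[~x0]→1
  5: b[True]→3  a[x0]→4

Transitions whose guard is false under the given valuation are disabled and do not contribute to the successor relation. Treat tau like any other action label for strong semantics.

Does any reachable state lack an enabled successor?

Answer: DEADLOCK-FREE

Working:
Reachable = {0,1,2,3,4,5}
  0: a→2  a→5  tau→1  [deg 3]
  1: a→5  [deg 1]
  2: tau→3  [deg 1]
  3: tau→4  [deg 1]
  4: b→3  [deg 1]
  5: a→4  b→3  [deg 2]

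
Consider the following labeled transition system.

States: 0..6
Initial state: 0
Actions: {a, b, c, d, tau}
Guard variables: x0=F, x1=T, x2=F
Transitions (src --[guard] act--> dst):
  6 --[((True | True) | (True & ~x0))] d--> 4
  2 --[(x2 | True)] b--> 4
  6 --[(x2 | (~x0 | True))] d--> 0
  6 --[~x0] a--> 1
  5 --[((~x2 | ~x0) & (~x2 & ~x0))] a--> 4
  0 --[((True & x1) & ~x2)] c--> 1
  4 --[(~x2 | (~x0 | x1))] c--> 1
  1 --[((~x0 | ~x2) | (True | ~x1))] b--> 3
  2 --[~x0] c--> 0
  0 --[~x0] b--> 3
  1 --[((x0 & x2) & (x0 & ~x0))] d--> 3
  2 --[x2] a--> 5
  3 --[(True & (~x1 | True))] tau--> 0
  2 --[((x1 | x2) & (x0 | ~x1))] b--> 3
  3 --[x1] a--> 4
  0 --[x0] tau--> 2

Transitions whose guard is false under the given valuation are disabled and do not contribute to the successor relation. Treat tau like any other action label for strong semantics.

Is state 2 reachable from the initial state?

Guard filter leaves 12 enabled edge(s).
Layer 0: {0}
Layer 1: {1,3}  now seen {0,1,3}
Layer 2: {4}  now seen {0,1,3,4}
R = {0,1,3,4}

Answer: UNREACHABLE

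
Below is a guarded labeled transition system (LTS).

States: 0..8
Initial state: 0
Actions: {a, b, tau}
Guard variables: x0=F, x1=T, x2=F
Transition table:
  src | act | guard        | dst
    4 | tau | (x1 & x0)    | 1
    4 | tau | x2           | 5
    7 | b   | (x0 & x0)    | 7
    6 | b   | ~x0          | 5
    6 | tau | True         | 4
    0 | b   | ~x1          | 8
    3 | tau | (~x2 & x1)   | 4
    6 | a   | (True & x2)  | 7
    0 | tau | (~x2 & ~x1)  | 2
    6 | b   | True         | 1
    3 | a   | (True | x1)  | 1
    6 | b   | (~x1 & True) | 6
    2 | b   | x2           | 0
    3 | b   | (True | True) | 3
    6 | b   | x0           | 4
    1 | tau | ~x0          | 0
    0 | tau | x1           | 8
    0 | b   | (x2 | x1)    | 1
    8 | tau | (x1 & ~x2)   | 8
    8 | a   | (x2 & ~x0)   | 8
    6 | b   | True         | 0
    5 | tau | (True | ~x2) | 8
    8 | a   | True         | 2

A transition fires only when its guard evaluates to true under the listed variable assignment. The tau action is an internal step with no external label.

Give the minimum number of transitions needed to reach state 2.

Answer: 2

Trace:
BFS to 2:
  Layer 0: {0}
  Layer 1: {1,8}
  Layer 2: {2}
first hit 2 at d=2 via tau·a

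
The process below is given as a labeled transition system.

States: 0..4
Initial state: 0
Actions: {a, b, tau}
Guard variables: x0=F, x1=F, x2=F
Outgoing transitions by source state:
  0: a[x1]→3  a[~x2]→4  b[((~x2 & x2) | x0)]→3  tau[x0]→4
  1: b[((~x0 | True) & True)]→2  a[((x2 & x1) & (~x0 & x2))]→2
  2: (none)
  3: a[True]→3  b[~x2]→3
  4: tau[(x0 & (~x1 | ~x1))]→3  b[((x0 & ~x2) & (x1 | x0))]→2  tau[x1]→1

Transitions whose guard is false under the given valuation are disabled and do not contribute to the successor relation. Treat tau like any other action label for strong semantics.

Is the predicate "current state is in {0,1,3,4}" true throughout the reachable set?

Answer: INVARIANT HOLDS

Analysis:
Inv-set: {0,1,3,4}
R = {0,4}
  0: ok
  4: ok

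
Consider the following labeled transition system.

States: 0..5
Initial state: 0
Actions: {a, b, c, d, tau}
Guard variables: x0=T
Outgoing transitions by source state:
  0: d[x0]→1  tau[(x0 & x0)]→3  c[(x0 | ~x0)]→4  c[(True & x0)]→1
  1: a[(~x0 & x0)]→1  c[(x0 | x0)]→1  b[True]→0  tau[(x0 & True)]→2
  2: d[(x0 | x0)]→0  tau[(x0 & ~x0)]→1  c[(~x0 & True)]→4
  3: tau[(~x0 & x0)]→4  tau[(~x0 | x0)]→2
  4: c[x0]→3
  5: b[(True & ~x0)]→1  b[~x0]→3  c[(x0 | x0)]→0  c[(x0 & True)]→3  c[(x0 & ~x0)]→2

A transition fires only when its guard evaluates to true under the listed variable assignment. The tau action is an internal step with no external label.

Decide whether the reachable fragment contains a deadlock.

Answer: DEADLOCK-FREE

Analysis:
R = {0,1,2,3,4}
  0: c→1  c→4  d→1  tau→3  [deg 4]
  1: b→0  c→1  tau→2  [deg 3]
  2: d→0  [deg 1]
  3: tau→2  [deg 1]
  4: c→3  [deg 1]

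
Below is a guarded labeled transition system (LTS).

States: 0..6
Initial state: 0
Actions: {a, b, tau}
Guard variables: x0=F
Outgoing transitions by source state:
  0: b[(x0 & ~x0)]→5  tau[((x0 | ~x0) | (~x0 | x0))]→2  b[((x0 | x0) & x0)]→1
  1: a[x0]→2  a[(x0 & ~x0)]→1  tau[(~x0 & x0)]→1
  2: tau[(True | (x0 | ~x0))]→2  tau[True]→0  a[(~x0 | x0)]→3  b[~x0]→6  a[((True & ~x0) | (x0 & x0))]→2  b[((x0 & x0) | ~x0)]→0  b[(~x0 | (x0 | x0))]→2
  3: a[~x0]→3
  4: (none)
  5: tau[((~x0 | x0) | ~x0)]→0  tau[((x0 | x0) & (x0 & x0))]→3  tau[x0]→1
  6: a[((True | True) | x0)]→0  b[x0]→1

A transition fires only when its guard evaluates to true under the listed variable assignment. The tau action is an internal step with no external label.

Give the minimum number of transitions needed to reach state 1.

Answer: UNREACHABLE

Analysis:
BFS to 1:
  depth 0: {0}
  depth 1: {2}
  depth 2: {3,6}
1 never appears.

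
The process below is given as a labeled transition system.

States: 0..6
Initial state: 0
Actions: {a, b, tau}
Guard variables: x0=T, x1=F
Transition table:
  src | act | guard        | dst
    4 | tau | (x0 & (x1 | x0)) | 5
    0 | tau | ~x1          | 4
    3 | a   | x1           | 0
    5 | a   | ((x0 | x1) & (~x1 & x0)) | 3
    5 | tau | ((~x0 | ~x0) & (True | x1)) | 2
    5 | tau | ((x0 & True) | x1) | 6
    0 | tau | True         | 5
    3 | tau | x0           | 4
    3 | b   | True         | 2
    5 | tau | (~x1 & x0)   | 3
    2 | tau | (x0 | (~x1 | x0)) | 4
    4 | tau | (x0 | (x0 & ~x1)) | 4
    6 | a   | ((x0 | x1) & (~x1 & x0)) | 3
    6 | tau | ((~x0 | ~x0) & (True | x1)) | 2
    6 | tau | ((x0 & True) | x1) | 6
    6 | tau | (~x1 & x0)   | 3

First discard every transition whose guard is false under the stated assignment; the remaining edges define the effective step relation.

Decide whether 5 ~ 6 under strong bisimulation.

Answer: BISIMILAR

Trace:
Bisimulation quotient by refinement:
  round 0: {{0,1,2,3,4,5,6}}
  round 1: {{0,2,4},{1},{3},{5,6}}
  round 2: {{0,4},{1},{2},{3},{5,6}}
5 equivalence class(es) (converged in 3)
class of 5: {5,6}; class of 6: {5,6}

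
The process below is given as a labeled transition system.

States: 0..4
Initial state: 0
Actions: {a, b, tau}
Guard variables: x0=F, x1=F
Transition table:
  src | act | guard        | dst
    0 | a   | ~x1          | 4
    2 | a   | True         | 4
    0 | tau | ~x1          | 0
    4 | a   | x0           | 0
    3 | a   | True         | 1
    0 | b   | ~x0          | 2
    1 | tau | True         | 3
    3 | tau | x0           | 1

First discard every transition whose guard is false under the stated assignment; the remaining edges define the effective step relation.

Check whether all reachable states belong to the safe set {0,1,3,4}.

Answer: INVARIANT VIOLATED at state 2

Working:
Inv-set: {0,1,3,4}
Reach set: {0,2,4}
  0: safe
  2: outside
  4: safe
witness against invariant: b → 2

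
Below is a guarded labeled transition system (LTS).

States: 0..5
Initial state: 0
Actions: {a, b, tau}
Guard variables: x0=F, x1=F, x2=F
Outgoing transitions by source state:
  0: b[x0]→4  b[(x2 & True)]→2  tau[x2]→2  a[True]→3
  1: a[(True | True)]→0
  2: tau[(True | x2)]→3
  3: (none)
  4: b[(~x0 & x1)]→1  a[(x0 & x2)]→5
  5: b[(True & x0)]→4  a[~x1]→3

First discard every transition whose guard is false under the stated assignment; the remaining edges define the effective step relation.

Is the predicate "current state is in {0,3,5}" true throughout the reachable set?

Safe = {0,3,5}
Reachable = {0,3}
  0: safe
  3: safe

Answer: INVARIANT HOLDS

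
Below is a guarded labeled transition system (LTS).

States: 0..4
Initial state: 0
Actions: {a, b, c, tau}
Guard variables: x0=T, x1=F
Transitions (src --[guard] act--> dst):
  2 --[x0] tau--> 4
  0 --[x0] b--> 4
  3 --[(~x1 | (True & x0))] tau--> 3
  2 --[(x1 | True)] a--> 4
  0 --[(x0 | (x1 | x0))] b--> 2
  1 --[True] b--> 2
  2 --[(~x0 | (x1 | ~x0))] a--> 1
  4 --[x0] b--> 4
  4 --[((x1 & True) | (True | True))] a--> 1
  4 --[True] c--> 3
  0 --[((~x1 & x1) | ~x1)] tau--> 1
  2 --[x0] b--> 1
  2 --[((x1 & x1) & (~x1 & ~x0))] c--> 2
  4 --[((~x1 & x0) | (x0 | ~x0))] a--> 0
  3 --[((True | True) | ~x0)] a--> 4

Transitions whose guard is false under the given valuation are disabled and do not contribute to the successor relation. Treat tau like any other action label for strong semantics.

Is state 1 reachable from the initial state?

After dropping false guards: 13 live edges.
Layer 0: {0}
Layer 1: {1,2,4}  now seen {0,1,2,4}
Layer 2: {3}  now seen {0,1,2,3,4}
R = {0,1,2,3,4}
witness 1: tau

Answer: REACHABLE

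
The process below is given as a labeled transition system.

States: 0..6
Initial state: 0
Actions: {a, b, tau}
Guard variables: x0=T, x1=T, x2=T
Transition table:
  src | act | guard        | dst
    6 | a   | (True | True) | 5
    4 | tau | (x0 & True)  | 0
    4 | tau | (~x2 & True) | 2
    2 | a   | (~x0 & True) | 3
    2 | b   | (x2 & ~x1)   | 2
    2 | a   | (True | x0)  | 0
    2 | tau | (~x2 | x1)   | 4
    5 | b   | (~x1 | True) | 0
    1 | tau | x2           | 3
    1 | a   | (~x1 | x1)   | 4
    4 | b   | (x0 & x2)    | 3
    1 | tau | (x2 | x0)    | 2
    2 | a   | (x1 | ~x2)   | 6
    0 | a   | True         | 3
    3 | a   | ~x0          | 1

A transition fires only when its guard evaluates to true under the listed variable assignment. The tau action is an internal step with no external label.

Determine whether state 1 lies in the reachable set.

11 transition(s) survive guard evaluation.
L0 = {0}
L1 = {3}  now seen {0,3}
R = {0,3}

Answer: UNREACHABLE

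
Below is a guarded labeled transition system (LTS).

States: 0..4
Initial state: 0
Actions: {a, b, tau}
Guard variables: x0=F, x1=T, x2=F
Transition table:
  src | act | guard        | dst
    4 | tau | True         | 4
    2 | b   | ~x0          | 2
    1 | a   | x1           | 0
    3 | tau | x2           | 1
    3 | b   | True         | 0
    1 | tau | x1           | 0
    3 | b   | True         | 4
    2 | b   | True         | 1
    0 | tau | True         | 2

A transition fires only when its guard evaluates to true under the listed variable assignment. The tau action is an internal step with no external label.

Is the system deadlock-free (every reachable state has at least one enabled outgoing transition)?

Answer: DEADLOCK-FREE

Trace:
Reachable = {0,1,2}
  0: tau→2  [1 exit(s)]
  1: a→0  tau→0  [2 exit(s)]
  2: b→1  b→2  [2 exit(s)]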